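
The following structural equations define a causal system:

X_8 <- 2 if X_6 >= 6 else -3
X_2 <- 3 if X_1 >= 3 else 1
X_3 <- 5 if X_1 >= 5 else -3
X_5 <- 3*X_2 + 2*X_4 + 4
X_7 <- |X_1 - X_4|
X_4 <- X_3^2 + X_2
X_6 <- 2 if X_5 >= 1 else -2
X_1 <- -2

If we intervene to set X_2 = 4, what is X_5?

do(X_2=4) replaces the equation X_2 <- 3 if X_1 >= 3 else 1 with the constant X_2 = 4.
X_3 = 5 if X_1 >= 5 else -3  [with X_1=-2]  = -3
X_4 = X_3^2 + X_2  [with X_3=-3, X_2=4]  = 13
X_5 = 3*X_2 + 2*X_4 + 4  [with X_2=4, X_4=13]  = 42

42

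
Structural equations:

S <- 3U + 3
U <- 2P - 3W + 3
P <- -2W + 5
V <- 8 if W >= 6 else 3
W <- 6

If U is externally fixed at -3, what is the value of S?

-6

The intervention breaks the incoming arrows to U: U <- 2P - 3W + 3 no longer applies, and U = -3.
S = 3U + 3  [with U=-3]  = -6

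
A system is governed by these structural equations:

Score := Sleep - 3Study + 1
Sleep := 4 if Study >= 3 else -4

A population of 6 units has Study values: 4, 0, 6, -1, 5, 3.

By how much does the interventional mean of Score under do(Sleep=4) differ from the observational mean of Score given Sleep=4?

5

Every unit gets Sleep=4 under the intervention. Score values become -7, 5, -13, 8, -10, -4; E[Score|do(Sleep=4)] = -3.5.
Conditioning on Sleep=4 selects the 4 unit(s) with Study ∈ {4, 6, 5, 3}. Their Score values: -7, -13, -10, -4. Mean = -8.5.
Difference = -3.5 − (-8.5) = 5.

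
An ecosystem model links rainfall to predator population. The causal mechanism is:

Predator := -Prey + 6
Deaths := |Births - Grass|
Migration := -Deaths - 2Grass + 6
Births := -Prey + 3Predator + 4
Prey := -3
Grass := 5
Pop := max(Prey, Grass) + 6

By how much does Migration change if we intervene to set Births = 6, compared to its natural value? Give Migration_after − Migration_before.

28

Under do(Births=6), the mechanism Births := -Prey + 3Predator + 4 is discarded; Births is fixed at 6.
Deaths = |Births - Grass|  [with Births=6, Grass=5]  = 1
Migration = -Deaths - 2Grass + 6  [with Deaths=1, Grass=5]  = -5
Without intervention: Predator = -Prey + 6  [with Prey=-3]  = 9; Births = -Prey + 3Predator + 4  [with Prey=-3, Predator=9]  = 34; Deaths = |Births - Grass|  [with Births=34, Grass=5]  = 29; Migration = -Deaths - 2Grass + 6  [with Deaths=29, Grass=5]  = -33.
Change = -5 − (-33) = 28.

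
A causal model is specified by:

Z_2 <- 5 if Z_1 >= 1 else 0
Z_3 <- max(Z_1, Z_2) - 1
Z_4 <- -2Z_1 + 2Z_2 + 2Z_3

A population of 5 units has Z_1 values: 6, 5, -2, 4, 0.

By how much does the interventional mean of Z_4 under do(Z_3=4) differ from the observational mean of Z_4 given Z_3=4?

-0.2

do(Z_3=4) breaks Z_3's dependence on Z_1. With Z_3=4 fixed, Z_4 across the units is 6, 8, 12, 10, 8, mean 8.8.
E[Z_4|Z_3=4] averages over only the 2 units with Z_3=4 (Z_1 = 5, 4): Z_4 = 8, 10, mean 9.
Difference = 8.8 − 9 = -0.2.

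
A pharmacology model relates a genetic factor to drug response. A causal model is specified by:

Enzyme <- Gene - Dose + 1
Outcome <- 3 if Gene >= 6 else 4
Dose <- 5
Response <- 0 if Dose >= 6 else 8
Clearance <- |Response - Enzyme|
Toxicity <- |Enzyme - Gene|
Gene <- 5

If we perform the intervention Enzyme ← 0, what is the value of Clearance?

The intervention breaks the incoming arrows to Enzyme: Enzyme <- Gene - Dose + 1 no longer applies, and Enzyme = 0.
Response = 0 if Dose >= 6 else 8  [with Dose=5]  = 8
Clearance = |Response - Enzyme|  [with Response=8, Enzyme=0]  = 8

8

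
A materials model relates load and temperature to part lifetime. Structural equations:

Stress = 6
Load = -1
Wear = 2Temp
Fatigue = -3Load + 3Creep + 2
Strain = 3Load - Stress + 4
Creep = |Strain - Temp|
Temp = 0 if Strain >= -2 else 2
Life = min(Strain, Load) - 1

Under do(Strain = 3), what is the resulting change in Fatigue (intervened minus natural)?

-12

The intervention breaks the incoming arrows to Strain: Strain = 3Load - Stress + 4 no longer applies, and Strain = 3.
Temp = 0 if Strain >= -2 else 2  [with Strain=3]  = 0
Creep = |Strain - Temp|  [with Strain=3, Temp=0]  = 3
Fatigue = -3Load + 3Creep + 2  [with Load=-1, Creep=3]  = 14
Without intervention: Strain = 3Load - Stress + 4  [with Load=-1, Stress=6]  = -5; Temp = 0 if Strain >= -2 else 2  [with Strain=-5]  = 2; Creep = |Strain - Temp|  [with Strain=-5, Temp=2]  = 7; Fatigue = -3Load + 3Creep + 2  [with Load=-1, Creep=7]  = 26.
Change = 14 − 26 = -12.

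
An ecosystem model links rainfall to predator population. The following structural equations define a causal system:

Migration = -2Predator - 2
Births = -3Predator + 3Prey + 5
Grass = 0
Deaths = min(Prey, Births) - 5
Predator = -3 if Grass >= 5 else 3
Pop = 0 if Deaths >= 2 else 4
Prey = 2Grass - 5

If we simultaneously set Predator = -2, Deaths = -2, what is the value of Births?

The joint intervention fixes Predator = -2, Deaths = -2, removing each variable's own equation.
Prey = 2Grass - 5  [with Grass=0]  = -5
Births = -3Predator + 3Prey + 5  [with Predator=-2, Prey=-5]  = -4

-4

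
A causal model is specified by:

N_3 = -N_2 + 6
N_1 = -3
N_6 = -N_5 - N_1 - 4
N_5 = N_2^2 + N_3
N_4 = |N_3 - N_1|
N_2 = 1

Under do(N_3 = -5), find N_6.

The intervention breaks the incoming arrows to N_3: N_3 = -N_2 + 6 no longer applies, and N_3 = -5.
N_5 = N_2^2 + N_3  [with N_2=1, N_3=-5]  = -4
N_6 = -N_5 - N_1 - 4  [with N_5=-4, N_1=-3]  = 3

3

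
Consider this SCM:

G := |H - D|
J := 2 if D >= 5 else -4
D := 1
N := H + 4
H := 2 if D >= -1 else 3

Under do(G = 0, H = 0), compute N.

4

The joint intervention fixes G = 0, H = 0, removing each variable's own equation.
N = H + 4  [with H=0]  = 4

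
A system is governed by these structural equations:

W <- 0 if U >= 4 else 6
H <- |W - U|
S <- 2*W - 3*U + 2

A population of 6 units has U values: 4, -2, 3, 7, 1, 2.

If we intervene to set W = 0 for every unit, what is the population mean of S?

The intervention sets W=0 in all 6 units regardless of U. Recomputing S per unit gives -10, 8, -7, -19, -1, -4; average -5.5.

-5.5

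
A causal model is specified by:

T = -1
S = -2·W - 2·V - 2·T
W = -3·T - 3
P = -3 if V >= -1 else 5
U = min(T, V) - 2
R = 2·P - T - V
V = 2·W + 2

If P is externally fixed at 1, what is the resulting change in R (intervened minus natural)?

8

Intervening sets P = 1 and removes its equation (P = -3 if V >= -1 else 5).
W = -3·T - 3  [with T=-1]  = 0
V = 2·W + 2  [with W=0]  = 2
R = 2·P - T - V  [with P=1, T=-1, V=2]  = 1
Without intervention: W = -3·T - 3  [with T=-1]  = 0; V = 2·W + 2  [with W=0]  = 2; P = -3 if V >= -1 else 5  [with V=2]  = -3; R = 2·P - T - V  [with P=-3, T=-1, V=2]  = -7.
Change = 1 − (-7) = 8.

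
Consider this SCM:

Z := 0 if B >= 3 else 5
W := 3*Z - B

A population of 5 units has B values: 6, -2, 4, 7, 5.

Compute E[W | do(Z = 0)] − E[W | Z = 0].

Every unit gets Z=0 under the intervention. W values become -6, 2, -4, -7, -5; E[W|do(Z=0)] = -4.
Conditioning on Z=0 selects the 4 unit(s) with B ∈ {6, 4, 7, 5}. Their W values: -6, -4, -7, -5. Mean = -5.5.
Difference = -4 − (-5.5) = 1.5.

1.5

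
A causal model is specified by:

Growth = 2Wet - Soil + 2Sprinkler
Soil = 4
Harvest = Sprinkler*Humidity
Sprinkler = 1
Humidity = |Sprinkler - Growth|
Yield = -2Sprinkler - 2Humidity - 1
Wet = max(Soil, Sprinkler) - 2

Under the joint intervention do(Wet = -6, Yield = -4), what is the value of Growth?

-14

Setting Wet = -6, Yield = -4 by intervention discards those variables' equations.
Growth = 2Wet - Soil + 2Sprinkler  [with Wet=-6, Soil=4, Sprinkler=1]  = -14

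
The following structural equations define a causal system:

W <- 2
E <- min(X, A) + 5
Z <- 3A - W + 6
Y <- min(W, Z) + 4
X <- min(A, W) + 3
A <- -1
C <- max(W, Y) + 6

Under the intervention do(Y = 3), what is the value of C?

9

Intervening sets Y = 3 and removes its equation (Y <- min(W, Z) + 4).
C = max(W, Y) + 6  [with W=2, Y=3]  = 9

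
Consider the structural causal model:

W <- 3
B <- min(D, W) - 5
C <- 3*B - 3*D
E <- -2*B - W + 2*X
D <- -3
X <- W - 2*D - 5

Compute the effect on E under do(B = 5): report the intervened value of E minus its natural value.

The intervention breaks the incoming arrows to B: B <- min(D, W) - 5 no longer applies, and B = 5.
X = W - 2*D - 5  [with W=3, D=-3]  = 4
E = -2*B - W + 2*X  [with B=5, W=3, X=4]  = -5
Without intervention: B = min(D, W) - 5  [with D=-3, W=3]  = -8; X = W - 2*D - 5  [with W=3, D=-3]  = 4; E = -2*B - W + 2*X  [with B=-8, W=3, X=4]  = 21.
Change = -5 − 21 = -26.

-26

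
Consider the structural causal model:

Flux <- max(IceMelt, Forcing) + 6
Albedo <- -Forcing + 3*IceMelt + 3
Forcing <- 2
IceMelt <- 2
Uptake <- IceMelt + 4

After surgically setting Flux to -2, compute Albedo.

7

Under do(Flux=-2), the mechanism Flux <- max(IceMelt, Forcing) + 6 is discarded; Flux is fixed at -2.
Since Albedo is not a descendant of the intervened variable, it is unaffected.
Albedo = -Forcing + 3*IceMelt + 3  [with Forcing=2, IceMelt=2]  = 7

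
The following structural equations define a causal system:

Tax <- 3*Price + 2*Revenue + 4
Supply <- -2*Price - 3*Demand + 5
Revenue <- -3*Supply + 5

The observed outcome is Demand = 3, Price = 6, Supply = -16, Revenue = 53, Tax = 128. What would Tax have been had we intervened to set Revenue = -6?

10

Intervening sets Revenue = -6 and removes its equation (Revenue <- -3*Supply + 5).
Tax = 3*Price + 2*Revenue + 4  [with Price=6, Revenue=-6]  = 10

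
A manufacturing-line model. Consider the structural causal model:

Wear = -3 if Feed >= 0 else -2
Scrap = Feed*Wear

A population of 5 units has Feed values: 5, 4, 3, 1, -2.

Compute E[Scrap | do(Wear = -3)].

do(Wear=-3) breaks Wear's dependence on Feed. With Wear=-3 fixed, Scrap across the units is -15, -12, -9, -3, 6, mean -6.6.

-6.6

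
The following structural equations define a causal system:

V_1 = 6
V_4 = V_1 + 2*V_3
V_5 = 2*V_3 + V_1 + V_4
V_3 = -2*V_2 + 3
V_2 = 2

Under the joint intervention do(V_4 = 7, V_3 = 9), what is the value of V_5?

The joint intervention fixes V_4 = 7, V_3 = 9, removing each variable's own equation.
V_5 = 2*V_3 + V_1 + V_4  [with V_3=9, V_1=6, V_4=7]  = 31

31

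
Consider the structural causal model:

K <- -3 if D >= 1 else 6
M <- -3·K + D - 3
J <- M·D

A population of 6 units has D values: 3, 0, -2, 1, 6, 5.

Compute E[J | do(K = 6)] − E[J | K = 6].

The intervention sets K=6 in all 6 units regardless of D. Recomputing J per unit gives -54, 0, 46, -20, -90, -80; average -33.
Conditioning on K=6 selects the 2 unit(s) with D ∈ {0, -2}. Their J values: 0, 46. Mean = 23.
Difference = -33 − 23 = -56.

-56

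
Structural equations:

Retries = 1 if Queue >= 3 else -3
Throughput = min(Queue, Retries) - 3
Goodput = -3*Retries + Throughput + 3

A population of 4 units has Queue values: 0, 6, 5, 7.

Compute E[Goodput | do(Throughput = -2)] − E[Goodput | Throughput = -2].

do(Throughput=-2) breaks Throughput's dependence on Queue. With Throughput=-2 fixed, Goodput across the units is 10, -2, -2, -2, mean 1.
Observing Throughput=-2 restricts to units where Throughput's equation naturally yields -2: Queue ∈ {6, 5, 7}. In that subpopulation Goodput = -2, -2, -2, mean -2.
Difference = 1 − (-2) = 3.

3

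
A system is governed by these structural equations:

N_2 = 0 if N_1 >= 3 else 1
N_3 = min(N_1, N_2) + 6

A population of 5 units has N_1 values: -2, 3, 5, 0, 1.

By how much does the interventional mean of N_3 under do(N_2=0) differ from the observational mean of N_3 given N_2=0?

-0.4

Every unit gets N_2=0 under the intervention. N_3 values become 4, 6, 6, 6, 6; E[N_3|do(N_2=0)] = 5.6.
Observing N_2=0 restricts to units where N_2's equation naturally yields 0: N_1 ∈ {3, 5}. In that subpopulation N_3 = 6, 6, mean 6.
Difference = 5.6 − 6 = -0.4.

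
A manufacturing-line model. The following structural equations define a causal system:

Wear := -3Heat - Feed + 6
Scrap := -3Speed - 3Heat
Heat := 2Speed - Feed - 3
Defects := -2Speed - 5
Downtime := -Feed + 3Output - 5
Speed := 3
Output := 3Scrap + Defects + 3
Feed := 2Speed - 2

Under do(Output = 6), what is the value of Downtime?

do(Output=6) replaces the equation Output := 3Scrap + Defects + 3 with the constant Output = 6.
Feed = 2Speed - 2  [with Speed=3]  = 4
Downtime = -Feed + 3Output - 5  [with Feed=4, Output=6]  = 9

9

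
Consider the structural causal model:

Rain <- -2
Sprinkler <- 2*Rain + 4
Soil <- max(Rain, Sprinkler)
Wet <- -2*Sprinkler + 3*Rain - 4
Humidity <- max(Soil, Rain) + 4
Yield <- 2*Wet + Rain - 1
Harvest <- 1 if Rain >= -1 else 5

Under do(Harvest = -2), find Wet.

-10

Under do(Harvest=-2), the mechanism Harvest <- 1 if Rain >= -1 else 5 is discarded; Harvest is fixed at -2.
Since Wet is not a descendant of the intervened variable, it is unaffected.
Sprinkler = 2*Rain + 4  [with Rain=-2]  = 0
Wet = -2*Sprinkler + 3*Rain - 4  [with Sprinkler=0, Rain=-2]  = -10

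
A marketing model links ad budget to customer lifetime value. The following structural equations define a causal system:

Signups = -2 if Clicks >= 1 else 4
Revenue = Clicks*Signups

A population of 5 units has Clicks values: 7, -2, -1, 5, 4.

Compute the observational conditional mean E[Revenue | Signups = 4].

Observing Signups=4 restricts to units where Signups's equation naturally yields 4: Clicks ∈ {-2, -1}. In that subpopulation Revenue = -8, -4, mean -6.

-6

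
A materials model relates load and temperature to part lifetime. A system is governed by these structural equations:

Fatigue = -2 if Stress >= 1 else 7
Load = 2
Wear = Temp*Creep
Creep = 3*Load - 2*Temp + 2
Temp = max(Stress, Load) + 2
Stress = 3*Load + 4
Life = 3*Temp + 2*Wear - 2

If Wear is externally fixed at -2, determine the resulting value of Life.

30

Under do(Wear=-2), the mechanism Wear = Temp*Creep is discarded; Wear is fixed at -2.
Stress = 3*Load + 4  [with Load=2]  = 10
Temp = max(Stress, Load) + 2  [with Stress=10, Load=2]  = 12
Life = 3*Temp + 2*Wear - 2  [with Temp=12, Wear=-2]  = 30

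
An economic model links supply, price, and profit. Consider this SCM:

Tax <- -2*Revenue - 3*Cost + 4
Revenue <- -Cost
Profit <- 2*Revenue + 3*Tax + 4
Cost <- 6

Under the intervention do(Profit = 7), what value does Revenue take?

The intervention breaks the incoming arrows to Profit: Profit <- 2*Revenue + 3*Tax + 4 no longer applies, and Profit = 7.
Since Revenue is not a descendant of the intervened variable, it is unaffected.
Revenue = -Cost  [with Cost=6]  = -6

-6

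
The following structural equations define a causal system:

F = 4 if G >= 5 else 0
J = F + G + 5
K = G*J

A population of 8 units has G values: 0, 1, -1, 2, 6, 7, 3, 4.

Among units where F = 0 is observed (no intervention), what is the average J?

Observing F=0 restricts to units where F's equation naturally yields 0: G ∈ {0, 1, -1, 2, 3, 4}. In that subpopulation J = 5, 6, 4, 7, 8, 9, mean 6.5.

6.5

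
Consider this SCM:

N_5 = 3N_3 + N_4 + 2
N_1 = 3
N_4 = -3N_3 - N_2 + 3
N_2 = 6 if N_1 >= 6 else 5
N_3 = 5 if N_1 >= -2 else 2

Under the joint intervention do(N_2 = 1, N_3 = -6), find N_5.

4

Under do(N_2 = 1, N_3 = -6), each intervened variable's structural equation is replaced by its fixed value.
N_4 = -3N_3 - N_2 + 3  [with N_3=-6, N_2=1]  = 20
N_5 = 3N_3 + N_4 + 2  [with N_3=-6, N_4=20]  = 4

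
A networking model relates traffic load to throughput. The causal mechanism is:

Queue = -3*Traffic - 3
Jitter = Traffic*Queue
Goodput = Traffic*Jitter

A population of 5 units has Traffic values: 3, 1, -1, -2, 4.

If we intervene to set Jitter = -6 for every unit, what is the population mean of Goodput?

-6

Under do(Jitter=-6), Jitter's equation is replaced by Jitter=-6 for every unit. Per-unit Goodput: -18, -6, 6, 12, -24. Mean = -6.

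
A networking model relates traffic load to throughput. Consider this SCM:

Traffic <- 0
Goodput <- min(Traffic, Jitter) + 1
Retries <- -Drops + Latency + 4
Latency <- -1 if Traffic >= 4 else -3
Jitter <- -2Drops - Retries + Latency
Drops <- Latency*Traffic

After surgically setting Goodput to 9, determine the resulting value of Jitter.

-4

do(Goodput=9) replaces the equation Goodput <- min(Traffic, Jitter) + 1 with the constant Goodput = 9.
Since Jitter is not a descendant of the intervened variable, it is unaffected.
Latency = -1 if Traffic >= 4 else -3  [with Traffic=0]  = -3
Drops = Latency*Traffic  [with Latency=-3, Traffic=0]  = 0
Retries = -Drops + Latency + 4  [with Drops=0, Latency=-3]  = 1
Jitter = -2Drops - Retries + Latency  [with Drops=0, Retries=1, Latency=-3]  = -4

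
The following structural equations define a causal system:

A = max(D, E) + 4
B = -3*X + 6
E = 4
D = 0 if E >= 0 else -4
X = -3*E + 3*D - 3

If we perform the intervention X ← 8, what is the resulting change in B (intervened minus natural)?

Intervening sets X = 8 and removes its equation (X = -3*E + 3*D - 3).
B = -3*X + 6  [with X=8]  = -18
Without intervention: D = 0 if E >= 0 else -4  [with E=4]  = 0; X = -3*E + 3*D - 3  [with E=4, D=0]  = -15; B = -3*X + 6  [with X=-15]  = 51.
Change = -18 − 51 = -69.

-69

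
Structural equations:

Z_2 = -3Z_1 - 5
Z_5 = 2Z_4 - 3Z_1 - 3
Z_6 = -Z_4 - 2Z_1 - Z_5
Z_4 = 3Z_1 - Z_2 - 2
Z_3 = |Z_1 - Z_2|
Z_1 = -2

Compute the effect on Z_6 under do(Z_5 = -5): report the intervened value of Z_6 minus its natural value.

The intervention breaks the incoming arrows to Z_5: Z_5 = 2Z_4 - 3Z_1 - 3 no longer applies, and Z_5 = -5.
Z_2 = -3Z_1 - 5  [with Z_1=-2]  = 1
Z_4 = 3Z_1 - Z_2 - 2  [with Z_1=-2, Z_2=1]  = -9
Z_6 = -Z_4 - 2Z_1 - Z_5  [with Z_4=-9, Z_1=-2, Z_5=-5]  = 18
Without intervention: Z_2 = -3Z_1 - 5  [with Z_1=-2]  = 1; Z_4 = 3Z_1 - Z_2 - 2  [with Z_1=-2, Z_2=1]  = -9; Z_5 = 2Z_4 - 3Z_1 - 3  [with Z_4=-9, Z_1=-2]  = -15; Z_6 = -Z_4 - 2Z_1 - Z_5  [with Z_4=-9, Z_1=-2, Z_5=-15]  = 28.
Change = 18 − 28 = -10.

-10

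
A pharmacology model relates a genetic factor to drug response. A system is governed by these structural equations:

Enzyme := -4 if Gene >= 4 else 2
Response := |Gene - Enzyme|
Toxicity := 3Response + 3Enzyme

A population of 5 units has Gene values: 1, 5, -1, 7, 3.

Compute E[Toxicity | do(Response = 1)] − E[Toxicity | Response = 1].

-7.2

The intervention sets Response=1 in all 5 units regardless of Gene. Recomputing Toxicity per unit gives 9, -9, 9, -9, 9; average 1.8.
E[Toxicity|Response=1] averages over only the 2 units with Response=1 (Gene = 1, 3): Toxicity = 9, 9, mean 9.
Difference = 1.8 − 9 = -7.2.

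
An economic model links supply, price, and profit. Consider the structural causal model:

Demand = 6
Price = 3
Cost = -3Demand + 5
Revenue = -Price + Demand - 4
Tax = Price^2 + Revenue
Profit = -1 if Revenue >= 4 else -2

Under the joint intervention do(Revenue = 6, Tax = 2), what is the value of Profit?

-1

The joint intervention fixes Revenue = 6, Tax = 2, removing each variable's own equation.
Profit = -1 if Revenue >= 4 else -2  [with Revenue=6]  = -1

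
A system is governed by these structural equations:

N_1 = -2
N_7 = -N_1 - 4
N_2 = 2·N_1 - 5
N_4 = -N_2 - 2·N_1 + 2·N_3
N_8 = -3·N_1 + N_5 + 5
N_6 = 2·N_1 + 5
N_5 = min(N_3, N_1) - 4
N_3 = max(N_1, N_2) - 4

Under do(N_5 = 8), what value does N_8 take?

19

do(N_5=8) replaces the equation N_5 = min(N_3, N_1) - 4 with the constant N_5 = 8.
N_8 = -3·N_1 + N_5 + 5  [with N_1=-2, N_5=8]  = 19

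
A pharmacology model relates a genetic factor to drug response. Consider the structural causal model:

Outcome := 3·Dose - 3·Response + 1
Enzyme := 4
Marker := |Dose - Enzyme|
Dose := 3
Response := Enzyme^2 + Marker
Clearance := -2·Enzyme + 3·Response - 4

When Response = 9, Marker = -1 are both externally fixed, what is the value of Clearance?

The joint intervention fixes Response = 9, Marker = -1, removing each variable's own equation.
Clearance = -2·Enzyme + 3·Response - 4  [with Enzyme=4, Response=9]  = 15

15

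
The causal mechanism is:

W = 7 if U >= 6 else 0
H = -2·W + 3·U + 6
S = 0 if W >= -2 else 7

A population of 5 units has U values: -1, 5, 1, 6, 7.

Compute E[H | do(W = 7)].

2.8

The intervention sets W=7 in all 5 units regardless of U. Recomputing H per unit gives -11, 7, -5, 10, 13; average 2.8.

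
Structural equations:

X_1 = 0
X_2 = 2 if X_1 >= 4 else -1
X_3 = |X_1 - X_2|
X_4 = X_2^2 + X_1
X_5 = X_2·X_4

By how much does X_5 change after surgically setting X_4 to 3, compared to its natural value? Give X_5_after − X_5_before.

-2

Intervening sets X_4 = 3 and removes its equation (X_4 = X_2^2 + X_1).
X_2 = 2 if X_1 >= 4 else -1  [with X_1=0]  = -1
X_5 = X_2·X_4  [with X_2=-1, X_4=3]  = -3
Without intervention: X_2 = 2 if X_1 >= 4 else -1  [with X_1=0]  = -1; X_4 = X_2^2 + X_1  [with X_2=-1, X_1=0]  = 1; X_5 = X_2·X_4  [with X_2=-1, X_4=1]  = -1.
Change = -3 − (-1) = -2.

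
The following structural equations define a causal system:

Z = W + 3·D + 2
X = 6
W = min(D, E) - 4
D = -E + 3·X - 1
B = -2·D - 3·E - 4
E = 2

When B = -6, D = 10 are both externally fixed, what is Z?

The joint intervention fixes B = -6, D = 10, removing each variable's own equation.
W = min(D, E) - 4  [with D=10, E=2]  = -2
Z = W + 3·D + 2  [with W=-2, D=10]  = 30

30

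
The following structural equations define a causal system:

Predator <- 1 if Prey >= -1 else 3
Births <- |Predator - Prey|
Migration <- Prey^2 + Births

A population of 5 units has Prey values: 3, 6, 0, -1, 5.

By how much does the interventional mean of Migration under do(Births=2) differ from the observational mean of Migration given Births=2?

9.2

The intervention sets Births=2 in all 5 units regardless of Prey. Recomputing Migration per unit gives 11, 38, 2, 3, 27; average 16.2.
E[Migration|Births=2] averages over only the 2 units with Births=2 (Prey = 3, -1): Migration = 11, 3, mean 7.
Difference = 16.2 − 7 = 9.2.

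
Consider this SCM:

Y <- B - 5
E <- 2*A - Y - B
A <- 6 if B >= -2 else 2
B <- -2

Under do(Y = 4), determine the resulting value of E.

Under do(Y=4), the mechanism Y <- B - 5 is discarded; Y is fixed at 4.
A = 6 if B >= -2 else 2  [with B=-2]  = 6
E = 2*A - Y - B  [with A=6, Y=4, B=-2]  = 10

10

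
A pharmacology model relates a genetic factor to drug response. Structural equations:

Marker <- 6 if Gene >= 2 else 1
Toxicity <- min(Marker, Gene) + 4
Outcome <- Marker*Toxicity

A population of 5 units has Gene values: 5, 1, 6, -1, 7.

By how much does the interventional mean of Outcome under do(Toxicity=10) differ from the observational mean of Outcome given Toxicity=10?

The intervention sets Toxicity=10 in all 5 units regardless of Gene. Recomputing Outcome per unit gives 60, 10, 60, 10, 60; average 40.
Conditioning on Toxicity=10 selects the 2 unit(s) with Gene ∈ {6, 7}. Their Outcome values: 60, 60. Mean = 60.
Difference = 40 − 60 = -20.

-20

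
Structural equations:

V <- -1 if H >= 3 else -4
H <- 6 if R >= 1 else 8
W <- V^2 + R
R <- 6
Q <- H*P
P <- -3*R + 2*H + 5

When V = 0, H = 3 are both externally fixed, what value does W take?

The joint intervention fixes V = 0, H = 3, removing each variable's own equation.
W = V^2 + R  [with V=0, R=6]  = 6

6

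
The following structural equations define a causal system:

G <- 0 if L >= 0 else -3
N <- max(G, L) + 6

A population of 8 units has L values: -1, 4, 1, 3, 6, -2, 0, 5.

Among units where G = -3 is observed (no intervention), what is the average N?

Conditioning on G=-3 selects the 2 unit(s) with L ∈ {-1, -2}. Their N values: 5, 4. Mean = 4.5.

4.5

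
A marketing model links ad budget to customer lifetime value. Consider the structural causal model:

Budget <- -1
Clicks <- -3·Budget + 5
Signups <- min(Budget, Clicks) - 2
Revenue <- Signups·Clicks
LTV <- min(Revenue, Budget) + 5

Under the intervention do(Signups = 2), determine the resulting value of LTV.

do(Signups=2) replaces the equation Signups <- min(Budget, Clicks) - 2 with the constant Signups = 2.
Clicks = -3·Budget + 5  [with Budget=-1]  = 8
Revenue = Signups·Clicks  [with Signups=2, Clicks=8]  = 16
LTV = min(Revenue, Budget) + 5  [with Revenue=16, Budget=-1]  = 4

4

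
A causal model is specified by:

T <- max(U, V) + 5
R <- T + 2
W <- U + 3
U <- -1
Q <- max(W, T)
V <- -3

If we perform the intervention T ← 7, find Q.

Under do(T=7), the mechanism T <- max(U, V) + 5 is discarded; T is fixed at 7.
W = U + 3  [with U=-1]  = 2
Q = max(W, T)  [with W=2, T=7]  = 7

7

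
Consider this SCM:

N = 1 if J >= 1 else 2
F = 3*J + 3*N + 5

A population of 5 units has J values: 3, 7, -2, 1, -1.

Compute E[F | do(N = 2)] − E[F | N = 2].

9.3

do(N=2) breaks N's dependence on J. With N=2 fixed, F across the units is 20, 32, 5, 14, 8, mean 15.8.
Conditioning on N=2 selects the 2 unit(s) with J ∈ {-2, -1}. Their F values: 5, 8. Mean = 6.5.
Difference = 15.8 − 6.5 = 9.3.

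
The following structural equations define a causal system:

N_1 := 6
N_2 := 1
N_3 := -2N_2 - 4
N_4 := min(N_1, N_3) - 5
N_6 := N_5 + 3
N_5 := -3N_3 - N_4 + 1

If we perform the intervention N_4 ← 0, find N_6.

Under do(N_4=0), the mechanism N_4 := min(N_1, N_3) - 5 is discarded; N_4 is fixed at 0.
N_3 = -2N_2 - 4  [with N_2=1]  = -6
N_5 = -3N_3 - N_4 + 1  [with N_3=-6, N_4=0]  = 19
N_6 = N_5 + 3  [with N_5=19]  = 22

22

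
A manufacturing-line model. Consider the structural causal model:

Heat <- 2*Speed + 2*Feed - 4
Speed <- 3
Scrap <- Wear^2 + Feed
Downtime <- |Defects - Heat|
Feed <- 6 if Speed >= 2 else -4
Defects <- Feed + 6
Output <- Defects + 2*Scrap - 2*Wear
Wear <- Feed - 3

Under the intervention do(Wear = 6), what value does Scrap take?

Under do(Wear=6), the mechanism Wear <- Feed - 3 is discarded; Wear is fixed at 6.
Feed = 6 if Speed >= 2 else -4  [with Speed=3]  = 6
Scrap = Wear^2 + Feed  [with Wear=6, Feed=6]  = 42

42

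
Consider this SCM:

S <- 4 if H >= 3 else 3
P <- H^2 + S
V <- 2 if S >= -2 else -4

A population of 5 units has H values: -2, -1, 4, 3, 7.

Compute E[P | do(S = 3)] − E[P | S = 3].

Every unit gets S=3 under the intervention. P values become 7, 4, 19, 12, 52; E[P|do(S=3)] = 18.8.
E[P|S=3] averages over only the 2 units with S=3 (H = -2, -1): P = 7, 4, mean 5.5.
Difference = 18.8 − 5.5 = 13.3.

13.3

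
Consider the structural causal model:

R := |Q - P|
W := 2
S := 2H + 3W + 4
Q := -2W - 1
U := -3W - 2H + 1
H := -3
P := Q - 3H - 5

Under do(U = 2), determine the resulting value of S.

4

The intervention breaks the incoming arrows to U: U := -3W - 2H + 1 no longer applies, and U = 2.
S is not downstream of the intervention, so its value is determined by the original equations.
S = 2H + 3W + 4  [with H=-3, W=2]  = 4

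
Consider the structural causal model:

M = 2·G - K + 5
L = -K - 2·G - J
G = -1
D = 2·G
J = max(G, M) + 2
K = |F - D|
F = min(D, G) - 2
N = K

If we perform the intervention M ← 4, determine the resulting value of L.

-6

do(M=4) replaces the equation M = 2·G - K + 5 with the constant M = 4.
D = 2·G  [with G=-1]  = -2
F = min(D, G) - 2  [with D=-2, G=-1]  = -4
K = |F - D|  [with F=-4, D=-2]  = 2
J = max(G, M) + 2  [with G=-1, M=4]  = 6
L = -K - 2·G - J  [with K=2, G=-1, J=6]  = -6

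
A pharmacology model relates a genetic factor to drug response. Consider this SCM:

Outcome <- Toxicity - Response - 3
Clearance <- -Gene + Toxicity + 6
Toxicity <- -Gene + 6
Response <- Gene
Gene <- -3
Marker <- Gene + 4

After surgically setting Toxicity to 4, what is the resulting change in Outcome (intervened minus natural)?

Under do(Toxicity=4), the mechanism Toxicity <- -Gene + 6 is discarded; Toxicity is fixed at 4.
Response = Gene  [with Gene=-3]  = -3
Outcome = Toxicity - Response - 3  [with Toxicity=4, Response=-3]  = 4
Without intervention: Response = Gene  [with Gene=-3]  = -3; Toxicity = -Gene + 6  [with Gene=-3]  = 9; Outcome = Toxicity - Response - 3  [with Toxicity=9, Response=-3]  = 9.
Change = 4 − 9 = -5.

-5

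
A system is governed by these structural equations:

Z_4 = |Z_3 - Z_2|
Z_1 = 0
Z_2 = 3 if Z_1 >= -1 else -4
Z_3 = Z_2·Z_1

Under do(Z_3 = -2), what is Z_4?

5

The intervention breaks the incoming arrows to Z_3: Z_3 = Z_2·Z_1 no longer applies, and Z_3 = -2.
Z_2 = 3 if Z_1 >= -1 else -4  [with Z_1=0]  = 3
Z_4 = |Z_3 - Z_2|  [with Z_3=-2, Z_2=3]  = 5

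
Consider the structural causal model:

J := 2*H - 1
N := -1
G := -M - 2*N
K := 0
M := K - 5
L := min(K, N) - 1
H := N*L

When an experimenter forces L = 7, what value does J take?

-15

The intervention breaks the incoming arrows to L: L := min(K, N) - 1 no longer applies, and L = 7.
H = N*L  [with N=-1, L=7]  = -7
J = 2*H - 1  [with H=-7]  = -15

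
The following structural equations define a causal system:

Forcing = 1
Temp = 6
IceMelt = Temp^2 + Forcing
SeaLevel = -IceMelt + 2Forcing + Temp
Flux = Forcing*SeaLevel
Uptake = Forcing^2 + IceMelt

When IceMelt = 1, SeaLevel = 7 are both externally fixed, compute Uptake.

2

Setting IceMelt = 1, SeaLevel = 7 by intervention discards those variables' equations.
Uptake = Forcing^2 + IceMelt  [with Forcing=1, IceMelt=1]  = 2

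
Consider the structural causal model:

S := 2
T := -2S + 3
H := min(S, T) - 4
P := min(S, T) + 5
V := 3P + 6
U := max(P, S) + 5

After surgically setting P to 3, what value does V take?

Intervening sets P = 3 and removes its equation (P := min(S, T) + 5).
V = 3P + 6  [with P=3]  = 15

15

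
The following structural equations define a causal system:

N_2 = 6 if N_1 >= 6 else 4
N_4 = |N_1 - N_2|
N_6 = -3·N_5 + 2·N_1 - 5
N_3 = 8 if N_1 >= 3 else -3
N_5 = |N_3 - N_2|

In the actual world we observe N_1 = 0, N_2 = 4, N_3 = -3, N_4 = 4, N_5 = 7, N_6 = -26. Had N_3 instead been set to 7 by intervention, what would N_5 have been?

do(N_3=7) replaces the equation N_3 = 8 if N_1 >= 3 else -3 with the constant N_3 = 7.
N_2 = 6 if N_1 >= 6 else 4  [with N_1=0]  = 4
N_5 = |N_3 - N_2|  [with N_3=7, N_2=4]  = 3

3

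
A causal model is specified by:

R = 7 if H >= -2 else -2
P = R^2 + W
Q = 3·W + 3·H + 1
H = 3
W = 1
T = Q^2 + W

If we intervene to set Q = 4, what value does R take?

do(Q=4) replaces the equation Q = 3·W + 3·H + 1 with the constant Q = 4.
R is not downstream of the intervention, so its value is determined by the original equations.
R = 7 if H >= -2 else -2  [with H=3]  = 7

7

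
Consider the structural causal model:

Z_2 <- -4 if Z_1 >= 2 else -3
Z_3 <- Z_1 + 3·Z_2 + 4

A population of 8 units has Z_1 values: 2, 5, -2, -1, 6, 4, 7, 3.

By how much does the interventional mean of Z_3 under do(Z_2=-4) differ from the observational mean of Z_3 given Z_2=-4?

Under do(Z_2=-4), Z_2's equation is replaced by Z_2=-4 for every unit. Per-unit Z_3: -6, -3, -10, -9, -2, -4, -1, -5. Mean = -5.
E[Z_3|Z_2=-4] averages over only the 6 units with Z_2=-4 (Z_1 = 2, 5, 6, 4, 7, 3): Z_3 = -6, -3, -2, -4, -1, -5, mean -3.5.
Difference = -5 − (-3.5) = -1.5.

-1.5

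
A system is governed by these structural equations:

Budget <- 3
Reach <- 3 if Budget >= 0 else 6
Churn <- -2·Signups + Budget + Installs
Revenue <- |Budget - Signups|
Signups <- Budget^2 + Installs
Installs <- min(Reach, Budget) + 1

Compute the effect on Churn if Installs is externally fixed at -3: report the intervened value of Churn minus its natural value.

do(Installs=-3) replaces the equation Installs <- min(Reach, Budget) + 1 with the constant Installs = -3.
Signups = Budget^2 + Installs  [with Budget=3, Installs=-3]  = 6
Churn = -2·Signups + Budget + Installs  [with Signups=6, Budget=3, Installs=-3]  = -12
Without intervention: Reach = 3 if Budget >= 0 else 6  [with Budget=3]  = 3; Installs = min(Reach, Budget) + 1  [with Reach=3, Budget=3]  = 4; Signups = Budget^2 + Installs  [with Budget=3, Installs=4]  = 13; Churn = -2·Signups + Budget + Installs  [with Signups=13, Budget=3, Installs=4]  = -19.
Change = -12 − (-19) = 7.

7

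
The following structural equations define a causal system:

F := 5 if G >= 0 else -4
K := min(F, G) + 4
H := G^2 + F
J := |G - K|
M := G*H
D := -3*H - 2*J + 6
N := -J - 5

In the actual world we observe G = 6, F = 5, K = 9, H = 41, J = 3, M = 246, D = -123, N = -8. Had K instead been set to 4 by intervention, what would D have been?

-121

The intervention breaks the incoming arrows to K: K := min(F, G) + 4 no longer applies, and K = 4.
F = 5 if G >= 0 else -4  [with G=6]  = 5
H = G^2 + F  [with G=6, F=5]  = 41
J = |G - K|  [with G=6, K=4]  = 2
D = -3*H - 2*J + 6  [with H=41, J=2]  = -121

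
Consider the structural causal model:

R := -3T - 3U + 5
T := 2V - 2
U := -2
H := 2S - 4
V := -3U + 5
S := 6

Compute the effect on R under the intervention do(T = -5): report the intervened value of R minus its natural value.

75

Under do(T=-5), the mechanism T := 2V - 2 is discarded; T is fixed at -5.
R = -3T - 3U + 5  [with T=-5, U=-2]  = 26
Without intervention: V = -3U + 5  [with U=-2]  = 11; T = 2V - 2  [with V=11]  = 20; R = -3T - 3U + 5  [with T=20, U=-2]  = -49.
Change = 26 − (-49) = 75.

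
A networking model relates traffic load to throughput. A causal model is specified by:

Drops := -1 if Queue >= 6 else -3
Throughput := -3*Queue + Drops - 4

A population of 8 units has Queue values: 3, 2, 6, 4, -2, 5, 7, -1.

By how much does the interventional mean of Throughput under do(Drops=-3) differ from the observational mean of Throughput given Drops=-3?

Under do(Drops=-3), Drops's equation is replaced by Drops=-3 for every unit. Per-unit Throughput: -16, -13, -25, -19, -1, -22, -28, -4. Mean = -16.
Observing Drops=-3 restricts to units where Drops's equation naturally yields -3: Queue ∈ {3, 2, 4, -2, 5, -1}. In that subpopulation Throughput = -16, -13, -19, -1, -22, -4, mean -12.5.
Difference = -16 − (-12.5) = -3.5.

-3.5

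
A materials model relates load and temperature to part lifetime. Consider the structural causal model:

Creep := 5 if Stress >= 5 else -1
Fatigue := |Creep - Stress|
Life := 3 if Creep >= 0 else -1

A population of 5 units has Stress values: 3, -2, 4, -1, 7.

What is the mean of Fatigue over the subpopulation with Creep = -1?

2.5

Conditioning on Creep=-1 selects the 4 unit(s) with Stress ∈ {3, -2, 4, -1}. Their Fatigue values: 4, 1, 5, 0. Mean = 2.5.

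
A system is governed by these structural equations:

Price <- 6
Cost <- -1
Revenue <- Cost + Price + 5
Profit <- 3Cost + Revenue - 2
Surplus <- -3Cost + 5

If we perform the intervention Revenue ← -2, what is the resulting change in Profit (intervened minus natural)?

-12

The intervention breaks the incoming arrows to Revenue: Revenue <- Cost + Price + 5 no longer applies, and Revenue = -2.
Profit = 3Cost + Revenue - 2  [with Cost=-1, Revenue=-2]  = -7
Without intervention: Revenue = Cost + Price + 5  [with Cost=-1, Price=6]  = 10; Profit = 3Cost + Revenue - 2  [with Cost=-1, Revenue=10]  = 5.
Change = -7 − 5 = -12.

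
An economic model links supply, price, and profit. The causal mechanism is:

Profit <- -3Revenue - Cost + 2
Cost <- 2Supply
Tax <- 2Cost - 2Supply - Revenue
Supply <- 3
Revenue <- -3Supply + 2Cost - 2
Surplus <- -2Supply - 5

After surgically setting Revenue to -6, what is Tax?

The intervention breaks the incoming arrows to Revenue: Revenue <- -3Supply + 2Cost - 2 no longer applies, and Revenue = -6.
Cost = 2Supply  [with Supply=3]  = 6
Tax = 2Cost - 2Supply - Revenue  [with Cost=6, Supply=3, Revenue=-6]  = 12

12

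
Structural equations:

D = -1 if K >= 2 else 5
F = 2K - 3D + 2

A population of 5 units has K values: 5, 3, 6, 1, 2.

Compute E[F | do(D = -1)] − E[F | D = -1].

Under do(D=-1), D's equation is replaced by D=-1 for every unit. Per-unit F: 15, 11, 17, 7, 9. Mean = 11.8.
E[F|D=-1] averages over only the 4 units with D=-1 (K = 5, 3, 6, 2): F = 15, 11, 17, 9, mean 13.
Difference = 11.8 − 13 = -1.2.

-1.2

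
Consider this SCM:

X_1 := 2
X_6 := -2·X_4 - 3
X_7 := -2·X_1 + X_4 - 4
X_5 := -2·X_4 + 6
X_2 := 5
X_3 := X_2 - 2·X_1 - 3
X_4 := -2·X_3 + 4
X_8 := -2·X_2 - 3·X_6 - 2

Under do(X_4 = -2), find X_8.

-15

do(X_4=-2) replaces the equation X_4 := -2·X_3 + 4 with the constant X_4 = -2.
X_6 = -2·X_4 - 3  [with X_4=-2]  = 1
X_8 = -2·X_2 - 3·X_6 - 2  [with X_2=5, X_6=1]  = -15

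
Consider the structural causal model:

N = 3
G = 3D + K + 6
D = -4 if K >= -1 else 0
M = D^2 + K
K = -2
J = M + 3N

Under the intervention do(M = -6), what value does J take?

The intervention breaks the incoming arrows to M: M = D^2 + K no longer applies, and M = -6.
J = M + 3N  [with M=-6, N=3]  = 3

3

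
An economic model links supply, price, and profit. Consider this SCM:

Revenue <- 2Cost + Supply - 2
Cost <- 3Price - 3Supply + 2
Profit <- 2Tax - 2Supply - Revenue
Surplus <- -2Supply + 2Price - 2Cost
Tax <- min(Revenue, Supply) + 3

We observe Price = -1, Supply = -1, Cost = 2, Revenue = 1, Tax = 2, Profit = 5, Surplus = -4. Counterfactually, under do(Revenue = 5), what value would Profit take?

Under do(Revenue=5), the mechanism Revenue <- 2Cost + Supply - 2 is discarded; Revenue is fixed at 5.
Tax = min(Revenue, Supply) + 3  [with Revenue=5, Supply=-1]  = 2
Profit = 2Tax - 2Supply - Revenue  [with Tax=2, Supply=-1, Revenue=5]  = 1

1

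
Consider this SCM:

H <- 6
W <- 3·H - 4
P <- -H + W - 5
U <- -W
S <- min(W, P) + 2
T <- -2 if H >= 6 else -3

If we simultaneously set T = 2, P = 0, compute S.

2

Under do(T = 2, P = 0), each intervened variable's structural equation is replaced by its fixed value.
W = 3·H - 4  [with H=6]  = 14
S = min(W, P) + 2  [with W=14, P=0]  = 2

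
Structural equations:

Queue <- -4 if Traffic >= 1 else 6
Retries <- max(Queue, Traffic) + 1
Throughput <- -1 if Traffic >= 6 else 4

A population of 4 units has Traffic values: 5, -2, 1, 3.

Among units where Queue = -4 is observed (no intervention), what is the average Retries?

Observing Queue=-4 restricts to units where Queue's equation naturally yields -4: Traffic ∈ {5, 1, 3}. In that subpopulation Retries = 6, 2, 4, mean 4.

4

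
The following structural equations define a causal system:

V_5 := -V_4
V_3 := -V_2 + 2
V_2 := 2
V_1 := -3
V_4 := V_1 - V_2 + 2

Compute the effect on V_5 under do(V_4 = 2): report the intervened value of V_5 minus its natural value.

-5

Intervening sets V_4 = 2 and removes its equation (V_4 := V_1 - V_2 + 2).
V_5 = -V_4  [with V_4=2]  = -2
Without intervention: V_4 = V_1 - V_2 + 2  [with V_1=-3, V_2=2]  = -3; V_5 = -V_4  [with V_4=-3]  = 3.
Change = -2 − 3 = -5.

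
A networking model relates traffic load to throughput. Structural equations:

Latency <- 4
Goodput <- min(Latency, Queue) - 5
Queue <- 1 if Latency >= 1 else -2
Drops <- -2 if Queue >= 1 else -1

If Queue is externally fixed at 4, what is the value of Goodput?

-1

Under do(Queue=4), the mechanism Queue <- 1 if Latency >= 1 else -2 is discarded; Queue is fixed at 4.
Goodput = min(Latency, Queue) - 5  [with Latency=4, Queue=4]  = -1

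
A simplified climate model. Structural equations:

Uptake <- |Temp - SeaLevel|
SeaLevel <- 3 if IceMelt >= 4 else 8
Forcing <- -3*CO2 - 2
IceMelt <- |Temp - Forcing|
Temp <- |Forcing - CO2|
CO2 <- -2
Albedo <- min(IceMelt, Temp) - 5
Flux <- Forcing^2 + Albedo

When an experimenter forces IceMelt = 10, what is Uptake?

3

do(IceMelt=10) replaces the equation IceMelt <- |Temp - Forcing| with the constant IceMelt = 10.
Forcing = -3*CO2 - 2  [with CO2=-2]  = 4
Temp = |Forcing - CO2|  [with Forcing=4, CO2=-2]  = 6
SeaLevel = 3 if IceMelt >= 4 else 8  [with IceMelt=10]  = 3
Uptake = |Temp - SeaLevel|  [with Temp=6, SeaLevel=3]  = 3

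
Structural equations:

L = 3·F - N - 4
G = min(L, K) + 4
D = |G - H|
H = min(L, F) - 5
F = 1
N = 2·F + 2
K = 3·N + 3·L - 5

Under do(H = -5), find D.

1

Intervening sets H = -5 and removes its equation (H = min(L, F) - 5).
N = 2·F + 2  [with F=1]  = 4
L = 3·F - N - 4  [with F=1, N=4]  = -5
K = 3·N + 3·L - 5  [with N=4, L=-5]  = -8
G = min(L, K) + 4  [with L=-5, K=-8]  = -4
D = |G - H|  [with G=-4, H=-5]  = 1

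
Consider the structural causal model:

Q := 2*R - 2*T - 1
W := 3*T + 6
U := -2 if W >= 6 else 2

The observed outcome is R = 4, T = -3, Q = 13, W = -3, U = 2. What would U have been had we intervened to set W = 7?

Intervening sets W = 7 and removes its equation (W := 3*T + 6).
U = -2 if W >= 6 else 2  [with W=7]  = -2

-2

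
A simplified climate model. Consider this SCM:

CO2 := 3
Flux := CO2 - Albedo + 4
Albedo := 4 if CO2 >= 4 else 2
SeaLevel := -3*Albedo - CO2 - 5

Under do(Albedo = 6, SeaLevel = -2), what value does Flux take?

1

Setting Albedo = 6, SeaLevel = -2 by intervention discards those variables' equations.
Flux = CO2 - Albedo + 4  [with CO2=3, Albedo=6]  = 1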